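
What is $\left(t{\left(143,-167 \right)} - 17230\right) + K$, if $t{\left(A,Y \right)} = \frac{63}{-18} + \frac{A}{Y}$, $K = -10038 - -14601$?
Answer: $- \frac{4232233}{334} \approx -12671.0$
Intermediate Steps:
$K = 4563$ ($K = -10038 + 14601 = 4563$)
$t{\left(A,Y \right)} = - \frac{7}{2} + \frac{A}{Y}$ ($t{\left(A,Y \right)} = 63 \left(- \frac{1}{18}\right) + \frac{A}{Y} = - \frac{7}{2} + \frac{A}{Y}$)
$\left(t{\left(143,-167 \right)} - 17230\right) + K = \left(\left(- \frac{7}{2} + \frac{143}{-167}\right) - 17230\right) + 4563 = \left(\left(- \frac{7}{2} + 143 \left(- \frac{1}{167}\right)\right) - 17230\right) + 4563 = \left(\left(- \frac{7}{2} - \frac{143}{167}\right) - 17230\right) + 4563 = \left(- \frac{1455}{334} - 17230\right) + 4563 = - \frac{5756275}{334} + 4563 = - \frac{4232233}{334}$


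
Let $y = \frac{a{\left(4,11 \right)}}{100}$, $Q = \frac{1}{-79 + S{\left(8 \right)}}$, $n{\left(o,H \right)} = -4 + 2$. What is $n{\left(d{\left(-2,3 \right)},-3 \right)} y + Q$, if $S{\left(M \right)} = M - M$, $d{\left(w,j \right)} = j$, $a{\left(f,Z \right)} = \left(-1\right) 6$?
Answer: $\frac{212}{1975} \approx 0.10734$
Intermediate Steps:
$a{\left(f,Z \right)} = -6$
$S{\left(M \right)} = 0$
$n{\left(o,H \right)} = -2$
$Q = - \frac{1}{79}$ ($Q = \frac{1}{-79 + 0} = \frac{1}{-79} = - \frac{1}{79} \approx -0.012658$)
$y = - \frac{3}{50}$ ($y = - \frac{6}{100} = \left(-6\right) \frac{1}{100} = - \frac{3}{50} \approx -0.06$)
$n{\left(d{\left(-2,3 \right)},-3 \right)} y + Q = \left(-2\right) \left(- \frac{3}{50}\right) - \frac{1}{79} = \frac{3}{25} - \frac{1}{79} = \frac{212}{1975}$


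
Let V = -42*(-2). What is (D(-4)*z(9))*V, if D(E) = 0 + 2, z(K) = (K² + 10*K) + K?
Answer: 30240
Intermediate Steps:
z(K) = K² + 11*K
D(E) = 2
V = 84
(D(-4)*z(9))*V = (2*(9*(11 + 9)))*84 = (2*(9*20))*84 = (2*180)*84 = 360*84 = 30240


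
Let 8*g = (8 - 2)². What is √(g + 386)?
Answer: √1562/2 ≈ 19.761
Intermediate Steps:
g = 9/2 (g = (8 - 2)²/8 = (⅛)*6² = (⅛)*36 = 9/2 ≈ 4.5000)
√(g + 386) = √(9/2 + 386) = √(781/2) = √1562/2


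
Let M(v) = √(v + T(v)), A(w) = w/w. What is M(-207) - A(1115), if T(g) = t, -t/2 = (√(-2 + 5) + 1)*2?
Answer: -1 + I*√(211 + 4*√3) ≈ -1.0 + 14.762*I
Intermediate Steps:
A(w) = 1
t = -4 - 4*√3 (t = -2*(√(-2 + 5) + 1)*2 = -2*(√3 + 1)*2 = -2*(1 + √3)*2 = -2*(2 + 2*√3) = -4 - 4*√3 ≈ -10.928)
T(g) = -4 - 4*√3
M(v) = √(-4 + v - 4*√3) (M(v) = √(v + (-4 - 4*√3)) = √(-4 + v - 4*√3))
M(-207) - A(1115) = √(-4 - 207 - 4*√3) - 1*1 = √(-211 - 4*√3) - 1 = -1 + √(-211 - 4*√3)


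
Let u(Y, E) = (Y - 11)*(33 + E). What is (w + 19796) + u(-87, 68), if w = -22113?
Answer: -12215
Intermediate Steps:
u(Y, E) = (-11 + Y)*(33 + E)
(w + 19796) + u(-87, 68) = (-22113 + 19796) + (-363 - 11*68 + 33*(-87) + 68*(-87)) = -2317 + (-363 - 748 - 2871 - 5916) = -2317 - 9898 = -12215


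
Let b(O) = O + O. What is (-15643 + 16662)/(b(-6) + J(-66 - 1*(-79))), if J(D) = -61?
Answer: -1019/73 ≈ -13.959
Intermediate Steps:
b(O) = 2*O
(-15643 + 16662)/(b(-6) + J(-66 - 1*(-79))) = (-15643 + 16662)/(2*(-6) - 61) = 1019/(-12 - 61) = 1019/(-73) = 1019*(-1/73) = -1019/73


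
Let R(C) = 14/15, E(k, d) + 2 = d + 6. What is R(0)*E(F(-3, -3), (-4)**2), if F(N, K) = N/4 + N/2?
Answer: 56/3 ≈ 18.667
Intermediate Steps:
F(N, K) = 3*N/4 (F(N, K) = N*(1/4) + N*(1/2) = N/4 + N/2 = 3*N/4)
E(k, d) = 4 + d (E(k, d) = -2 + (d + 6) = -2 + (6 + d) = 4 + d)
R(C) = 14/15 (R(C) = 14*(1/15) = 14/15)
R(0)*E(F(-3, -3), (-4)**2) = 14*(4 + (-4)**2)/15 = 14*(4 + 16)/15 = (14/15)*20 = 56/3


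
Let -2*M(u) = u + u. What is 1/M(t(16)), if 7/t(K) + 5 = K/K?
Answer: 4/7 ≈ 0.57143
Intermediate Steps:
t(K) = -7/4 (t(K) = 7/(-5 + K/K) = 7/(-5 + 1) = 7/(-4) = 7*(-¼) = -7/4)
M(u) = -u (M(u) = -(u + u)/2 = -u)
1/M(t(16)) = 1/(-1*(-7/4)) = 1/(7/4) = 4/7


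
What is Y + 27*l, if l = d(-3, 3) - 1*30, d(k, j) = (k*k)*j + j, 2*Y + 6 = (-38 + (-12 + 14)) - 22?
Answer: -32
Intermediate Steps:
Y = -32 (Y = -3 + ((-38 + (-12 + 14)) - 22)/2 = -3 + ((-38 + 2) - 22)/2 = -3 + (-36 - 22)/2 = -3 + (½)*(-58) = -3 - 29 = -32)
d(k, j) = j + j*k² (d(k, j) = k²*j + j = j*k² + j = j + j*k²)
l = 0 (l = 3*(1 + (-3)²) - 1*30 = 3*(1 + 9) - 30 = 3*10 - 30 = 30 - 30 = 0)
Y + 27*l = -32 + 27*0 = -32 + 0 = -32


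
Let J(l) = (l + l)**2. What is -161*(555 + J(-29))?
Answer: -630959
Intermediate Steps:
J(l) = 4*l**2 (J(l) = (2*l)**2 = 4*l**2)
-161*(555 + J(-29)) = -161*(555 + 4*(-29)**2) = -161*(555 + 4*841) = -161*(555 + 3364) = -161*3919 = -630959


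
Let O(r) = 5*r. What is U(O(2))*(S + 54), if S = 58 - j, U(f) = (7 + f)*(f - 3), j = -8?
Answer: 14280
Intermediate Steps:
U(f) = (-3 + f)*(7 + f) (U(f) = (7 + f)*(-3 + f) = (-3 + f)*(7 + f))
S = 66 (S = 58 - 1*(-8) = 58 + 8 = 66)
U(O(2))*(S + 54) = (-21 + (5*2)² + 4*(5*2))*(66 + 54) = (-21 + 10² + 4*10)*120 = (-21 + 100 + 40)*120 = 119*120 = 14280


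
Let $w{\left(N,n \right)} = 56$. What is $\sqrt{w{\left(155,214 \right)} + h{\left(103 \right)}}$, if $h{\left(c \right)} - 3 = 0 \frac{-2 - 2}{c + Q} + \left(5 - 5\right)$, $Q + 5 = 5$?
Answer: $\sqrt{59} \approx 7.6811$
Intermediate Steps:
$Q = 0$ ($Q = -5 + 5 = 0$)
$h{\left(c \right)} = 3$ ($h{\left(c \right)} = 3 + \left(0 \frac{-2 - 2}{c + 0} + \left(5 - 5\right)\right) = 3 + \left(0 \left(- \frac{4}{c}\right) + 0\right) = 3 + \left(0 + 0\right) = 3 + 0 = 3$)
$\sqrt{w{\left(155,214 \right)} + h{\left(103 \right)}} = \sqrt{56 + 3} = \sqrt{59}$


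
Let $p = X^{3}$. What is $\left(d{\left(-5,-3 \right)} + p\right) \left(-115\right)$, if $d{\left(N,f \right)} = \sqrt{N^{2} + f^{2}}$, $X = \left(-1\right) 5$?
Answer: $14375 - 115 \sqrt{34} \approx 13704.0$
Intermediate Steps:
$X = -5$
$p = -125$ ($p = \left(-5\right)^{3} = -125$)
$\left(d{\left(-5,-3 \right)} + p\right) \left(-115\right) = \left(\sqrt{\left(-5\right)^{2} + \left(-3\right)^{2}} - 125\right) \left(-115\right) = \left(\sqrt{25 + 9} - 125\right) \left(-115\right) = \left(\sqrt{34} - 125\right) \left(-115\right) = \left(-125 + \sqrt{34}\right) \left(-115\right) = 14375 - 115 \sqrt{34}$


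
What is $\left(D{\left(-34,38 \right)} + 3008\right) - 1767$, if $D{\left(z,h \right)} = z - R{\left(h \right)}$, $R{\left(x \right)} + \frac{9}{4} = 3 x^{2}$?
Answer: $- \frac{12491}{4} \approx -3122.8$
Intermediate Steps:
$R{\left(x \right)} = - \frac{9}{4} + 3 x^{2}$
$D{\left(z,h \right)} = \frac{9}{4} + z - 3 h^{2}$ ($D{\left(z,h \right)} = z - \left(- \frac{9}{4} + 3 h^{2}\right) = \frac{9}{4} + z - 3 h^{2}$)
$\left(D{\left(-34,38 \right)} + 3008\right) - 1767 = \left(\left(\frac{9}{4} - 34 - 3 \cdot 38^{2}\right) + 3008\right) - 1767 = \left(\left(\frac{9}{4} - 34 - 4332\right) + 3008\right) - 1767 = \left(- \frac{17455}{4} + 3008\right) - 1767 = - \frac{5423}{4} - 1767 = - \frac{12491}{4}$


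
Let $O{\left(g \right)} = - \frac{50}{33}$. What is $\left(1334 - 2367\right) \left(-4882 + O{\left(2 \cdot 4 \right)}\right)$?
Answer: $\frac{166474148}{33} \approx 5.0447 \cdot 10^{6}$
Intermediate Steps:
$O{\left(g \right)} = - \frac{50}{33}$ ($O{\left(g \right)} = \left(-50\right) \frac{1}{33} = - \frac{50}{33}$)
$\left(1334 - 2367\right) \left(-4882 + O{\left(2 \cdot 4 \right)}\right) = \left(1334 - 2367\right) \left(-4882 - \frac{50}{33}\right) = \left(-1033\right) \left(- \frac{161156}{33}\right) = \frac{166474148}{33}$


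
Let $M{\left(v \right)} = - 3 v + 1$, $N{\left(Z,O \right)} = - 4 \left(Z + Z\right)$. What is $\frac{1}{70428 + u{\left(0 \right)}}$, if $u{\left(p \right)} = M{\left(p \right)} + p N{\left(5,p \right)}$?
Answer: $\frac{1}{70429} \approx 1.4199 \cdot 10^{-5}$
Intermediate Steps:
$N{\left(Z,O \right)} = - 8 Z$ ($N{\left(Z,O \right)} = - 4 \cdot 2 Z = - 8 Z$)
$M{\left(v \right)} = 1 - 3 v$
$u{\left(p \right)} = 1 - 43 p$ ($u{\left(p \right)} = \left(1 - 3 p\right) + p \left(\left(-8\right) 5\right) = \left(1 - 3 p\right) + p \left(-40\right) = \left(1 - 3 p\right) - 40 p = 1 - 43 p$)
$\frac{1}{70428 + u{\left(0 \right)}} = \frac{1}{70428 + \left(1 - 0\right)} = \frac{1}{70428 + \left(1 + 0\right)} = \frac{1}{70428 + 1} = \frac{1}{70429}$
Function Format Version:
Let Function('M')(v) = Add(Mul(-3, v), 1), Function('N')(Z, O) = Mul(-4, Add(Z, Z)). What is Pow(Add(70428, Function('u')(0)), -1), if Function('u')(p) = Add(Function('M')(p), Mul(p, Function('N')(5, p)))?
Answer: Rational(1, 70429) ≈ 1.4199e-5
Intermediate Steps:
Function('N')(Z, O) = Mul(-8, Z) (Function('N')(Z, O) = Mul(-4, Mul(2, Z)) = Mul(-8, Z))
Function('M')(v) = Add(1, Mul(-3, v))
Function('u')(p) = Add(1, Mul(-43, p)) (Function('u')(p) = Add(Add(1, Mul(-3, p)), Mul(p, Mul(-8, 5))) = Add(Add(1, Mul(-3, p)), Mul(p, -40)) = Add(Add(1, Mul(-3, p)), Mul(-40, p)) = Add(1, Mul(-43, p)))
Pow(Add(70428, Function('u')(0)), -1) = Pow(Add(70428, Add(1, Mul(-43, 0))), -1) = Pow(Add(70428, Add(1, 0)), -1) = Pow(Add(70428, 1), -1) = Pow(70429, -1) = Rational(1, 70429)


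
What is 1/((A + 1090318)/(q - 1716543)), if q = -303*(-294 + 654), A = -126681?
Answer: -1825623/963637 ≈ -1.8945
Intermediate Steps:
q = -109080 (q = -303*360 = -109080)
1/((A + 1090318)/(q - 1716543)) = 1/((-126681 + 1090318)/(-109080 - 1716543)) = 1/(963637/(-1825623)) = 1/(963637*(-1/1825623)) = 1/(-963637/1825623) = -1825623/963637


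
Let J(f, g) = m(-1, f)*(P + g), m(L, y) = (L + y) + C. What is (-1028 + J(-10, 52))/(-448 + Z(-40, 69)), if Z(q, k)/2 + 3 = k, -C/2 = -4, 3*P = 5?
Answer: 1189/316 ≈ 3.7627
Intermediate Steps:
P = 5/3 (P = (⅓)*5 = 5/3 ≈ 1.6667)
C = 8 (C = -2*(-4) = 8)
Z(q, k) = -6 + 2*k
m(L, y) = 8 + L + y (m(L, y) = (L + y) + 8 = 8 + L + y)
J(f, g) = (7 + f)*(5/3 + g) (J(f, g) = (8 - 1 + f)*(5/3 + g) = (7 + f)*(5/3 + g))
(-1028 + J(-10, 52))/(-448 + Z(-40, 69)) = (-1028 + (5 + 3*52)*(7 - 10)/3)/(-448 + (-6 + 2*69)) = (-1028 + (⅓)*(5 + 156)*(-3))/(-448 + (-6 + 138)) = (-1028 + (⅓)*161*(-3))/(-448 + 132) = (-1028 - 161)/(-316) = -1189*(-1/316) = 1189/316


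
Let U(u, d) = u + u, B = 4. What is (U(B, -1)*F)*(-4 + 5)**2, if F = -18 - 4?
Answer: -176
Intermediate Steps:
F = -22
U(u, d) = 2*u
(U(B, -1)*F)*(-4 + 5)**2 = ((2*4)*(-22))*(-4 + 5)**2 = (8*(-22))*1**2 = -176*1 = -176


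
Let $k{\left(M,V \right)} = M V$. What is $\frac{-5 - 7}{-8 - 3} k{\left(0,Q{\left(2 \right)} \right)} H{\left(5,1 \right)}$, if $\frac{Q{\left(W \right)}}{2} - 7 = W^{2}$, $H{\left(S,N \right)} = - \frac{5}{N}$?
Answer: $0$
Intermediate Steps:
$Q{\left(W \right)} = 14 + 2 W^{2}$
$\frac{-5 - 7}{-8 - 3} k{\left(0,Q{\left(2 \right)} \right)} H{\left(5,1 \right)} = \frac{-5 - 7}{-8 - 3} \cdot 0 \left(14 + 2 \cdot 2^{2}\right) \left(- \frac{5}{1}\right) = - \frac{12}{-11} \cdot 0 \left(14 + 2 \cdot 4\right) \left(\left(-5\right) 1\right) = \left(-12\right) \left(- \frac{1}{11}\right) 0 \left(14 + 8\right) \left(-5\right) = \frac{12 \cdot 0 \cdot 22}{11} \left(-5\right) = \frac{12}{11} \cdot 0 \left(-5\right) = 0 \left(-5\right) = 0$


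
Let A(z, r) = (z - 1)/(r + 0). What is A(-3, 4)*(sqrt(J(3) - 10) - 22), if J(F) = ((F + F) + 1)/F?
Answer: 22 - I*sqrt(69)/3 ≈ 22.0 - 2.7689*I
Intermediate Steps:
A(z, r) = (-1 + z)/r
J(F) = (1 + 2*F)/F (J(F) = (2*F + 1)/F = (1 + 2*F)/F)
A(-3, 4)*(sqrt(J(3) - 10) - 22) = ((-1 - 3)/4)*(sqrt((2 + 1/3) - 10) - 22) = ((1/4)*(-4))*(sqrt((2 + 1/3) - 10) - 22) = -(sqrt(7/3 - 10) - 22) = -(sqrt(-23/3) - 22) = -(I*sqrt(69)/3 - 22) = -(-22 + I*sqrt(69)/3) = 22 - I*sqrt(69)/3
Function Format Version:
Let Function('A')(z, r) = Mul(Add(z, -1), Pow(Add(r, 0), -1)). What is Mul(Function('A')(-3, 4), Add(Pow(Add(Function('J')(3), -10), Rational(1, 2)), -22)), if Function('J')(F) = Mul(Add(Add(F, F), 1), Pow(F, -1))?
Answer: Add(22, Mul(Rational(-1, 3), I, Pow(69, Rational(1, 2)))) ≈ Add(22.000, Mul(-2.7689, I))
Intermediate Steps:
Function('A')(z, r) = Mul(Pow(r, -1), Add(-1, z)) (Function('A')(z, r) = Mul(Add(-1, z), Pow(r, -1)) = Mul(Pow(r, -1), Add(-1, z)))
Function('J')(F) = Mul(Pow(F, -1), Add(1, Mul(2, F))) (Function('J')(F) = Mul(Add(Mul(2, F), 1), Pow(F, -1)) = Mul(Add(1, Mul(2, F)), Pow(F, -1)) = Mul(Pow(F, -1), Add(1, Mul(2, F))))
Mul(Function('A')(-3, 4), Add(Pow(Add(Function('J')(3), -10), Rational(1, 2)), -22)) = Mul(Mul(Pow(4, -1), Add(-1, -3)), Add(Pow(Add(Add(2, Pow(3, -1)), -10), Rational(1, 2)), -22)) = Mul(Mul(Rational(1, 4), -4), Add(Pow(Add(Add(2, Rational(1, 3)), -10), Rational(1, 2)), -22)) = Mul(-1, Add(Pow(Add(Rational(7, 3), -10), Rational(1, 2)), -22)) = Mul(-1, Add(Pow(Rational(-23, 3), Rational(1, 2)), -22)) = Mul(-1, Add(Mul(Rational(1, 3), I, Pow(69, Rational(1, 2))), -22)) = Mul(-1, Add(-22, Mul(Rational(1, 3), I, Pow(69, Rational(1, 2))))) = Add(22, Mul(Rational(-1, 3), I, Pow(69, Rational(1, 2))))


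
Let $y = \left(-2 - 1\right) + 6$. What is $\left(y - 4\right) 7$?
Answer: $-7$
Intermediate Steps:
$y = 3$ ($y = -3 + 6 = 3$)
$\left(y - 4\right) 7 = \left(3 - 4\right) 7 = \left(-1\right) 7 = -7$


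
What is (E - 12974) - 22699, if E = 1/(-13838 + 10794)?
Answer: -108588613/3044 ≈ -35673.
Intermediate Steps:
E = -1/3044 (E = 1/(-3044) = -1/3044 ≈ -0.00032852)
(E - 12974) - 22699 = (-1/3044 - 12974) - 22699 = -39492857/3044 - 22699 = -108588613/3044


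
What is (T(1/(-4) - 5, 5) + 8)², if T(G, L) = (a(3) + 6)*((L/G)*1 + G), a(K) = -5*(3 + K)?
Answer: 1205604/49 ≈ 24604.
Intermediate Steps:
a(K) = -15 - 5*K
T(G, L) = -24*G - 24*L/G (T(G, L) = ((-15 - 5*3) + 6)*((L/G)*1 + G) = ((-15 - 15) + 6)*((L/G)*1 + G) = (-30 + 6)*(L/G + G) = -24*(G + L/G) = -24*G - 24*L/G)
(T(1/(-4) - 5, 5) + 8)² = ((-24*(1/(-4) - 5) - 24*5/(1/(-4) - 5)) + 8)² = ((-24*(-¼ - 5) - 24*5/(-¼ - 5)) + 8)² = ((-24*(-21/4) - 24*5/(-21/4)) + 8)² = ((126 - 24*5*(-4/21)) + 8)² = ((126 + 160/7) + 8)² = (1042/7 + 8)² = (1098/7)² = 1205604/49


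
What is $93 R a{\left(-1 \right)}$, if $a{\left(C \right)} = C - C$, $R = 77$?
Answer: $0$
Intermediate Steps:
$a{\left(C \right)} = 0$
$93 R a{\left(-1 \right)} = 93 \cdot 77 \cdot 0 = 7161 \cdot 0 = 0$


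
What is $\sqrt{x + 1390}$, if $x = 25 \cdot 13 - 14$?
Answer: $9 \sqrt{21} \approx 41.243$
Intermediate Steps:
$x = 311$ ($x = 325 - 14 = 311$)
$\sqrt{x + 1390} = \sqrt{311 + 1390} = \sqrt{1701} = 9 \sqrt{21}$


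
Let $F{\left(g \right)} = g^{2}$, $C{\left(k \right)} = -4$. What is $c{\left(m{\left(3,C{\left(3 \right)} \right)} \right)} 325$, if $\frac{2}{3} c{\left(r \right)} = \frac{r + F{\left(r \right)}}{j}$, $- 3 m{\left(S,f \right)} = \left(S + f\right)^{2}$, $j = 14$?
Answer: $- \frac{325}{42} \approx -7.7381$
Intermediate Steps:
$m{\left(S,f \right)} = - \frac{\left(S + f\right)^{2}}{3}$
$c{\left(r \right)} = \frac{3 r}{28} + \frac{3 r^{2}}{28}$ ($c{\left(r \right)} = \frac{3 \frac{r + r^{2}}{14}}{2} = \frac{3 \left(\frac{r}{14} + \frac{r^{2}}{14}\right)}{2} = \frac{3 r}{28} + \frac{3 r^{2}}{28}$)
$c{\left(m{\left(3,C{\left(3 \right)} \right)} \right)} 325 = \frac{3 \left(- \frac{\left(3 - 4\right)^{2}}{3}\right) \left(1 - \frac{\left(3 - 4\right)^{2}}{3}\right)}{28} \cdot 325 = \frac{3 \left(- \frac{\left(-1\right)^{2}}{3}\right) \left(1 - \frac{\left(-1\right)^{2}}{3}\right)}{28} \cdot 325 = \frac{3 \left(\left(- \frac{1}{3}\right) 1\right) \left(1 - \frac{1}{3}\right)}{28} \cdot 325 = \frac{3}{28} \left(- \frac{1}{3}\right) \left(1 - \frac{1}{3}\right) 325 = \frac{3}{28} \left(- \frac{1}{3}\right) \frac{2}{3} \cdot 325 = \left(- \frac{1}{42}\right) 325 = - \frac{325}{42}$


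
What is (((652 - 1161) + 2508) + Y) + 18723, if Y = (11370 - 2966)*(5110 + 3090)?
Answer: 68933522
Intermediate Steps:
Y = 68912800 (Y = 8404*8200 = 68912800)
(((652 - 1161) + 2508) + Y) + 18723 = (((652 - 1161) + 2508) + 68912800) + 18723 = ((-509 + 2508) + 68912800) + 18723 = (1999 + 68912800) + 18723 = 68914799 + 18723 = 68933522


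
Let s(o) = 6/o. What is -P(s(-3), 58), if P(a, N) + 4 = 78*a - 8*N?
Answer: 624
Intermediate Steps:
P(a, N) = -4 - 8*N + 78*a (P(a, N) = -4 + (78*a - 8*N) = -4 + (-8*N + 78*a) = -4 - 8*N + 78*a)
-P(s(-3), 58) = -(-4 - 8*58 + 78*(6/(-3))) = -(-4 - 464 + 78*(6*(-1/3))) = -(-4 - 464 + 78*(-2)) = -(-4 - 464 - 156) = -1*(-624) = 624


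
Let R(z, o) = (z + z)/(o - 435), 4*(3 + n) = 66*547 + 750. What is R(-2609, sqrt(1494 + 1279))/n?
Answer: 75661/57240764 + 2609*sqrt(2773)/858611460 ≈ 0.0014818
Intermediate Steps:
n = 9210 (n = -3 + (66*547 + 750)/4 = -3 + (36102 + 750)/4 = -3 + (1/4)*36852 = -3 + 9213 = 9210)
R(z, o) = 2*z/(-435 + o) (R(z, o) = (2*z)/(-435 + o) = 2*z/(-435 + o))
R(-2609, sqrt(1494 + 1279))/n = (2*(-2609)/(-435 + sqrt(1494 + 1279)))/9210 = (2*(-2609)/(-435 + sqrt(2773)))*(1/9210) = -5218/(-435 + sqrt(2773))*(1/9210) = -2609/(4605*(-435 + sqrt(2773)))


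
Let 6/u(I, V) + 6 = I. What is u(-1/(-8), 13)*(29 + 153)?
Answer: -8736/47 ≈ -185.87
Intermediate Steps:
u(I, V) = 6/(-6 + I)
u(-1/(-8), 13)*(29 + 153) = (6/(-6 - 1/(-8)))*(29 + 153) = (6/(-6 - 1*(-⅛)))*182 = (6/(-6 + ⅛))*182 = (6/(-47/8))*182 = (6*(-8/47))*182 = -48/47*182 = -8736/47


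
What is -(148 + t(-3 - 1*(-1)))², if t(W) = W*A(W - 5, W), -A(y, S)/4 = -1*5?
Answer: -11664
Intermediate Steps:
A(y, S) = 20 (A(y, S) = -(-4)*5 = -4*(-5) = 20)
t(W) = 20*W (t(W) = W*20 = 20*W)
-(148 + t(-3 - 1*(-1)))² = -(148 + 20*(-3 - 1*(-1)))² = -(148 + 20*(-3 + 1))² = -(148 + 20*(-2))² = -(148 - 40)² = -1*108² = -1*11664 = -11664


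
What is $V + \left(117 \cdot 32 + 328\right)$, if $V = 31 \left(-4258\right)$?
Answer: $-127926$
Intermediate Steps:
$V = -131998$
$V + \left(117 \cdot 32 + 328\right) = -131998 + \left(117 \cdot 32 + 328\right) = -131998 + \left(3744 + 328\right) = -131998 + 4072 = -127926$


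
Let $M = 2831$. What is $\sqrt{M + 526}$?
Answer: $3 \sqrt{373} \approx 57.94$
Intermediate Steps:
$\sqrt{M + 526} = \sqrt{2831 + 526} = \sqrt{3357} = 3 \sqrt{373}$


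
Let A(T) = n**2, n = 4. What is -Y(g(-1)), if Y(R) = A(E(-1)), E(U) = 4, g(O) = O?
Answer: -16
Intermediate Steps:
A(T) = 16 (A(T) = 4**2 = 16)
Y(R) = 16
-Y(g(-1)) = -1*16 = -16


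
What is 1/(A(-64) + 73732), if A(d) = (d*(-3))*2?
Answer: 1/74116 ≈ 1.3492e-5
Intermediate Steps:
A(d) = -6*d (A(d) = -3*d*2 = -6*d)
1/(A(-64) + 73732) = 1/(-6*(-64) + 73732) = 1/(384 + 73732) = 1/74116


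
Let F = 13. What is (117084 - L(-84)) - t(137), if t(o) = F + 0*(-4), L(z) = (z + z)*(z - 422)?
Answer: 32063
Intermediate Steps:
L(z) = 2*z*(-422 + z) (L(z) = (2*z)*(-422 + z) = 2*z*(-422 + z))
t(o) = 13 (t(o) = 13 + 0*(-4) = 13 + 0 = 13)
(117084 - L(-84)) - t(137) = (117084 - 2*(-84)*(-422 - 84)) - 1*13 = (117084 - 2*(-84)*(-506)) - 13 = (117084 - 1*85008) - 13 = (117084 - 85008) - 13 = 32076 - 13 = 32063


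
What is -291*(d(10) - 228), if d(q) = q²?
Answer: 37248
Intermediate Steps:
-291*(d(10) - 228) = -291*(10² - 228) = -291*(100 - 228) = -291*(-128) = 37248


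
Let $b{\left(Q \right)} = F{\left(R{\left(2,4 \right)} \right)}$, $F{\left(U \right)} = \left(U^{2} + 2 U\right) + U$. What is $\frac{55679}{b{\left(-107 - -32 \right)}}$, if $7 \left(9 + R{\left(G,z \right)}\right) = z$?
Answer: $\frac{2728271}{2242} \approx 1216.9$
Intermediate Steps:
$R{\left(G,z \right)} = -9 + \frac{z}{7}$
$F{\left(U \right)} = U^{2} + 3 U$
$b{\left(Q \right)} = \frac{2242}{49}$ ($b{\left(Q \right)} = \left(-9 + \frac{1}{7} \cdot 4\right) \left(3 + \left(-9 + \frac{1}{7} \cdot 4\right)\right) = \left(-9 + \frac{4}{7}\right) \left(3 + \left(-9 + \frac{4}{7}\right)\right) = - \frac{59 \left(3 - \frac{59}{7}\right)}{7} = \left(- \frac{59}{7}\right) \left(- \frac{38}{7}\right) = \frac{2242}{49}$)
$\frac{55679}{b{\left(-107 - -32 \right)}} = \frac{55679}{\frac{2242}{49}} = 55679 \cdot \frac{49}{2242} = \frac{2728271}{2242}$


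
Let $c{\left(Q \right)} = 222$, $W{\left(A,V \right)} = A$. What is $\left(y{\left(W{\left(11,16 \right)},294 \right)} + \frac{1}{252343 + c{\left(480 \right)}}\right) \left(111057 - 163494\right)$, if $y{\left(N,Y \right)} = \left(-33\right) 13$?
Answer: $\frac{5681569085808}{252565} \approx 2.2495 \cdot 10^{7}$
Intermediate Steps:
$y{\left(N,Y \right)} = -429$
$\left(y{\left(W{\left(11,16 \right)},294 \right)} + \frac{1}{252343 + c{\left(480 \right)}}\right) \left(111057 - 163494\right) = \left(-429 + \frac{1}{252343 + 222}\right) \left(111057 - 163494\right) = \left(-429 + \frac{1}{252565}\right) \left(-52437\right) = \left(- \frac{108350384}{252565}\right) \left(-52437\right) = \frac{5681569085808}{252565}$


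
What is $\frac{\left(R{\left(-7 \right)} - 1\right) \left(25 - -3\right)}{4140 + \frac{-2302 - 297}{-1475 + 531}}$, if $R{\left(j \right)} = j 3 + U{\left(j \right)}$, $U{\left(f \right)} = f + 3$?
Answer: $- \frac{687232}{3910759} \approx -0.17573$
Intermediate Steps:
$U{\left(f \right)} = 3 + f$
$R{\left(j \right)} = 3 + 4 j$ ($R{\left(j \right)} = j 3 + \left(3 + j\right) = 3 j + \left(3 + j\right) = 3 + 4 j$)
$\frac{\left(R{\left(-7 \right)} - 1\right) \left(25 - -3\right)}{4140 + \frac{-2302 - 297}{-1475 + 531}} = \frac{\left(\left(3 + 4 \left(-7\right)\right) - 1\right) \left(25 - -3\right)}{4140 + \frac{-2302 - 297}{-1475 + 531}} = \frac{\left(\left(3 - 28\right) - 1\right) \left(25 + 3\right)}{4140 - \frac{2599}{-944}} = \frac{\left(-25 - 1\right) 28}{4140 - - \frac{2599}{944}} = \frac{\left(-26\right) 28}{4140 + \frac{2599}{944}} = - \frac{728}{\frac{3910759}{944}} = \left(-728\right) \frac{944}{3910759} = - \frac{687232}{3910759}$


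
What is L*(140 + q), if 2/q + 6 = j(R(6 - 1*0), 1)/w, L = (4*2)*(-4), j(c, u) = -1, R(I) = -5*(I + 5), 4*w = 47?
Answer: -639136/143 ≈ -4469.5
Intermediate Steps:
w = 47/4 (w = (¼)*47 = 47/4 ≈ 11.750)
R(I) = -25 - 5*I (R(I) = -5*(5 + I) = -25 - 5*I)
L = -32 (L = 8*(-4) = -32)
q = -47/143 (q = 2/(-6 - 1/47/4) = 2/(-6 - 1*4/47) = 2/(-6 - 4/47) = 2/(-286/47) = 2*(-47/286) = -47/143 ≈ -0.32867)
L*(140 + q) = -32*(140 - 47/143) = -32*19973/143 = -639136/143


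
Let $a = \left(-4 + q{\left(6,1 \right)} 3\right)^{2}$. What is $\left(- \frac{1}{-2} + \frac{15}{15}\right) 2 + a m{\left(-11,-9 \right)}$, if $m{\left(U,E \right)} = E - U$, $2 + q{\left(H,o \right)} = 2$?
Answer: $35$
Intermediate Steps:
$q{\left(H,o \right)} = 0$ ($q{\left(H,o \right)} = -2 + 2 = 0$)
$a = 16$ ($a = \left(-4 + 0 \cdot 3\right)^{2} = \left(-4 + 0\right)^{2} = \left(-4\right)^{2} = 16$)
$\left(- \frac{1}{-2} + \frac{15}{15}\right) 2 + a m{\left(-11,-9 \right)} = \left(- \frac{1}{-2} + \frac{15}{15}\right) 2 + 16 \left(-9 - -11\right) = \left(\left(-1\right) \left(- \frac{1}{2}\right) + 15 \cdot \frac{1}{15}\right) 2 + 16 \left(-9 + 11\right) = \left(\frac{1}{2} + 1\right) 2 + 16 \cdot 2 = \frac{3}{2} \cdot 2 + 32 = 3 + 32 = 35$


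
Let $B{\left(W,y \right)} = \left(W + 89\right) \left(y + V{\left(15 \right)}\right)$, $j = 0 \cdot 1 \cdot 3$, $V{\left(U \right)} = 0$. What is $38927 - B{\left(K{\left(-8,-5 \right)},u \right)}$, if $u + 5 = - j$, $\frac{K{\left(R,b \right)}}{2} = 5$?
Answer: $39422$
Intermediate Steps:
$j = 0$ ($j = 0 \cdot 3 = 0$)
$K{\left(R,b \right)} = 10$ ($K{\left(R,b \right)} = 2 \cdot 5 = 10$)
$u = -5$ ($u = -5 - 0 = -5 + 0 = -5$)
$B{\left(W,y \right)} = y \left(89 + W\right)$ ($B{\left(W,y \right)} = \left(W + 89\right) \left(y + 0\right) = \left(89 + W\right) y = y \left(89 + W\right)$)
$38927 - B{\left(K{\left(-8,-5 \right)},u \right)} = 38927 - - 5 \left(89 + 10\right) = 38927 - \left(-5\right) 99 = 38927 - -495 = 38927 + 495 = 39422$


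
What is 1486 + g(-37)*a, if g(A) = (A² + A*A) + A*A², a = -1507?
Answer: 72209391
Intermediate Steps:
g(A) = A³ + 2*A² (g(A) = (A² + A²) + A³ = 2*A² + A³ = A³ + 2*A²)
1486 + g(-37)*a = 1486 + ((-37)²*(2 - 37))*(-1507) = 1486 + (1369*(-35))*(-1507) = 1486 - 47915*(-1507) = 1486 + 72207905 = 72209391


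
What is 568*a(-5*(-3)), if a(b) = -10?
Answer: -5680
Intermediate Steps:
568*a(-5*(-3)) = 568*(-10) = -5680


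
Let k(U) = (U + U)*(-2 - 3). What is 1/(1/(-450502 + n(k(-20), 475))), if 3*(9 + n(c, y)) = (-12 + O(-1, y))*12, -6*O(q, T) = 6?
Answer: -450563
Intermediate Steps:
O(q, T) = -1 (O(q, T) = -⅙*6 = -1)
k(U) = -10*U (k(U) = (2*U)*(-5) = -10*U)
n(c, y) = -61 (n(c, y) = -9 + ((-12 - 1)*12)/3 = -9 + (-13*12)/3 = -9 + (⅓)*(-156) = -9 - 52 = -61)
1/(1/(-450502 + n(k(-20), 475))) = 1/(1/(-450502 - 61)) = 1/(1/(-450563)) = 1/(-1/450563) = -450563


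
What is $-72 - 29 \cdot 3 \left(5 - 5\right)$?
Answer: $-72$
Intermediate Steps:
$-72 - 29 \cdot 3 \left(5 - 5\right) = -72 - 29 \cdot 3 \cdot 0 = -72 - 0 = -72 + 0 = -72$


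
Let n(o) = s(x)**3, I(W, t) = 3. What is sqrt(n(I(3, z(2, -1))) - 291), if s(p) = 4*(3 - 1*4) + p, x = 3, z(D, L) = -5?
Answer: 2*I*sqrt(73) ≈ 17.088*I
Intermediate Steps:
s(p) = -4 + p (s(p) = 4*(3 - 4) + p = 4*(-1) + p = -4 + p)
n(o) = -1 (n(o) = (-4 + 3)**3 = (-1)**3 = -1)
sqrt(n(I(3, z(2, -1))) - 291) = sqrt(-1 - 291) = sqrt(-292) = 2*I*sqrt(73)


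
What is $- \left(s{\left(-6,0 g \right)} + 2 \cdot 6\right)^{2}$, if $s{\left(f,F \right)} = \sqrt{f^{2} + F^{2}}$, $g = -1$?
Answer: $-324$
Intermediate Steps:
$s{\left(f,F \right)} = \sqrt{F^{2} + f^{2}}$
$- \left(s{\left(-6,0 g \right)} + 2 \cdot 6\right)^{2} = - \left(\sqrt{\left(0 \left(-1\right)\right)^{2} + \left(-6\right)^{2}} + 2 \cdot 6\right)^{2} = - \left(\sqrt{0^{2} + 36} + 12\right)^{2} = - \left(\sqrt{0 + 36} + 12\right)^{2} = - \left(\sqrt{36} + 12\right)^{2} = - \left(6 + 12\right)^{2} = - 18^{2} = \left(-1\right) 324 = -324$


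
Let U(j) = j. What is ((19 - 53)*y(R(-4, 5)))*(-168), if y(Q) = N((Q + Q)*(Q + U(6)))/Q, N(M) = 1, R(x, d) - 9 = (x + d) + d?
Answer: 1904/5 ≈ 380.80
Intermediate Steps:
R(x, d) = 9 + x + 2*d (R(x, d) = 9 + ((x + d) + d) = 9 + ((d + x) + d) = 9 + (x + 2*d) = 9 + x + 2*d)
y(Q) = 1/Q
((19 - 53)*y(R(-4, 5)))*(-168) = ((19 - 53)/(9 - 4 + 2*5))*(-168) = -34/(9 - 4 + 10)*(-168) = -34/15*(-168) = 1904/5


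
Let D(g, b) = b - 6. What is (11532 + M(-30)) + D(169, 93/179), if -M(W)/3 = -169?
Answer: 2154000/179 ≈ 12034.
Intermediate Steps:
M(W) = 507 (M(W) = -3*(-169) = 507)
D(g, b) = -6 + b
(11532 + M(-30)) + D(169, 93/179) = (11532 + 507) + (-6 + 93/179) = 12039 + (-6 + 93*(1/179)) = 12039 + (-6 + 93/179) = 12039 - 981/179 = 2154000/179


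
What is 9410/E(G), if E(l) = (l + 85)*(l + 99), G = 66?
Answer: 1882/4983 ≈ 0.37768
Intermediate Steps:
E(l) = (85 + l)*(99 + l)
9410/E(G) = 9410/(8415 + 66**2 + 184*66) = 9410/(8415 + 4356 + 12144) = 9410/24915 = 9410*(1/24915) = 1882/4983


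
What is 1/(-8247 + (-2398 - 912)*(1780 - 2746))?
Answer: 1/3189213 ≈ 3.1356e-7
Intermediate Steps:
1/(-8247 + (-2398 - 912)*(1780 - 2746)) = 1/(-8247 - 3310*(-966)) = 1/(-8247 + 3197460) = 1/3189213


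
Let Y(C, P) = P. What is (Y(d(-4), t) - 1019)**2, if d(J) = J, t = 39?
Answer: 960400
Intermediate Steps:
(Y(d(-4), t) - 1019)**2 = (39 - 1019)**2 = (-980)**2 = 960400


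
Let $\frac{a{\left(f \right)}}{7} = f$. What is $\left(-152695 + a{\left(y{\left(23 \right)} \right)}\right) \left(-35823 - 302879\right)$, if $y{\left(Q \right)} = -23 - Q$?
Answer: $51827163934$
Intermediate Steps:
$a{\left(f \right)} = 7 f$
$\left(-152695 + a{\left(y{\left(23 \right)} \right)}\right) \left(-35823 - 302879\right) = \left(-152695 + 7 \left(-23 - 23\right)\right) \left(-35823 - 302879\right) = \left(-152695 + 7 \left(-23 - 23\right)\right) \left(-338702\right) = \left(-152695 + 7 \left(-46\right)\right) \left(-338702\right) = \left(-152695 - 322\right) \left(-338702\right) = \left(-153017\right) \left(-338702\right) = 51827163934$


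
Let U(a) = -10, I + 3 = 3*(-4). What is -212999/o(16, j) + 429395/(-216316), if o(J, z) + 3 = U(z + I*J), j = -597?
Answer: 46069509549/2812108 ≈ 16383.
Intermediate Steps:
I = -15 (I = -3 + 3*(-4) = -3 - 12 = -15)
o(J, z) = -13 (o(J, z) = -3 - 10 = -13)
-212999/o(16, j) + 429395/(-216316) = -212999/(-13) + 429395/(-216316) = -212999*(-1/13) + 429395*(-1/216316) = 212999/13 - 429395/216316 = 46069509549/2812108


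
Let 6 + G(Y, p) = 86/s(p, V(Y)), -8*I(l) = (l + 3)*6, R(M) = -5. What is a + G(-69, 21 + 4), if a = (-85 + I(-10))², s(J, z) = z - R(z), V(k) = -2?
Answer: 306371/48 ≈ 6382.7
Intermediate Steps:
s(J, z) = 5 + z (s(J, z) = z - 1*(-5) = z + 5 = 5 + z)
I(l) = -9/4 - 3*l/4 (I(l) = -(l + 3)*6/8 = -(3 + l)*6/8 = -(18 + 6*l)/8 = -9/4 - 3*l/4)
G(Y, p) = 68/3 (G(Y, p) = -6 + 86/(5 - 2) = -6 + 86/3 = 68/3)
a = 101761/16 (a = (-85 + (-9/4 - ¾*(-10)))² = (-85 + (-9/4 + 15/2))² = (-85 + 21/4)² = (-319/4)² = 101761/16 ≈ 6360.1)
a + G(-69, 21 + 4) = 101761/16 + 68/3 = 306371/48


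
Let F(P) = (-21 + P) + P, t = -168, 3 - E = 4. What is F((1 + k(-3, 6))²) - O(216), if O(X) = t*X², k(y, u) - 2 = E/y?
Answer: 70543883/9 ≈ 7.8382e+6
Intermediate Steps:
E = -1 (E = 3 - 1*4 = 3 - 4 = -1)
k(y, u) = 2 - 1/y
O(X) = -168*X²
F(P) = -21 + 2*P
F((1 + k(-3, 6))²) - O(216) = (-21 + 2*(1 + (2 - 1/(-3)))²) - (-168)*216² = (-21 + 2*(1 + (2 - 1*(-⅓)))²) - (-168)*46656 = (-21 + 2*(1 + (2 + ⅓))²) - 1*(-7838208) = (-21 + 2*(1 + 7/3)²) + 7838208 = (-21 + 2*(10/3)²) + 7838208 = (-21 + 2*(100/9)) + 7838208 = (-21 + 200/9) + 7838208 = 11/9 + 7838208 = 70543883/9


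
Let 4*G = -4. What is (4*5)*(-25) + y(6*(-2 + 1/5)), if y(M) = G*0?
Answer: -500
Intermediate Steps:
G = -1 (G = (¼)*(-4) = -1)
y(M) = 0 (y(M) = -1*0 = 0)
(4*5)*(-25) + y(6*(-2 + 1/5)) = (4*5)*(-25) + 0 = 20*(-25) + 0 = -500 + 0 = -500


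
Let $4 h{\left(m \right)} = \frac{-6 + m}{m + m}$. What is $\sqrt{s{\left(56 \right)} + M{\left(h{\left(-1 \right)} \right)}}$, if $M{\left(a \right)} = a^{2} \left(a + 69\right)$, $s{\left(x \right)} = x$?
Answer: $\frac{\sqrt{112126}}{32} \approx 10.464$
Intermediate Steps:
$h{\left(m \right)} = \frac{-6 + m}{8 m}$ ($h{\left(m \right)} = \frac{\left(-6 + m\right) \frac{1}{m + m}}{4} = \frac{\left(-6 + m\right) \frac{1}{2 m}}{4} = \frac{\frac{1}{2} \frac{1}{m} \left(-6 + m\right)}{4} = \frac{-6 + m}{8 m}$)
$M{\left(a \right)} = a^{2} \left(69 + a\right)$
$\sqrt{s{\left(56 \right)} + M{\left(h{\left(-1 \right)} \right)}} = \sqrt{56 + \left(\frac{-6 - 1}{8 \left(-1\right)}\right)^{2} \left(69 + \frac{-6 - 1}{8 \left(-1\right)}\right)} = \sqrt{56 + \left(\frac{1}{8} \left(-1\right) \left(-7\right)\right)^{2} \left(69 + \frac{1}{8} \left(-1\right) \left(-7\right)\right)} = \sqrt{56 + \left(\frac{7}{8}\right)^{2} \left(69 + \frac{7}{8}\right)} = \sqrt{56 + \frac{49}{64} \cdot \frac{559}{8}} = \sqrt{56 + \frac{27391}{512}} = \sqrt{\frac{56063}{512}} = \frac{\sqrt{112126}}{32}$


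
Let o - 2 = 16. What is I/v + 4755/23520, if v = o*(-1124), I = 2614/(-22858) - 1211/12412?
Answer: 4738810592623/23438706758544 ≈ 0.20218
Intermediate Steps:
o = 18 (o = 2 + 16 = 18)
I = -30063003/141856748 (I = 2614*(-1/22858) - 1211*1/12412 = -1307/11429 - 1211/12412 = -30063003/141856748 ≈ -0.21193)
v = -20232 (v = 18*(-1124) = -20232)
I/v + 4755/23520 = -30063003/141856748/(-20232) + 4755/23520 = -30063003/141856748*(-1/20232) + 4755*(1/23520) = 10021001/956681908512 + 317/1568 = 4738810592623/23438706758544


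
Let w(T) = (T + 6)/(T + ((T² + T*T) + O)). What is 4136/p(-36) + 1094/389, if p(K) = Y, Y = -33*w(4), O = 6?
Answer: -1018378/1945 ≈ -523.59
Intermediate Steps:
w(T) = (6 + T)/(6 + T + 2*T²) (w(T) = (T + 6)/(T + ((T² + T*T) + 6)) = (6 + T)/(T + ((T² + T²) + 6)) = (6 + T)/(T + (2*T² + 6)) = (6 + T)/(T + (6 + 2*T²)) = (6 + T)/(6 + T + 2*T²))
Y = -55/7 (Y = -33*(6 + 4)/(6 + 4 + 2*4²) = -33*10/(6 + 4 + 2*16) = -33*10/(6 + 4 + 32) = -33*10/42 = -11*10/14 = -33*5/21 = -55/7 ≈ -7.8571)
p(K) = -55/7
4136/p(-36) + 1094/389 = 4136/(-55/7) + 1094/389 = 4136*(-7/55) + 1094*(1/389) = -2632/5 + 1094/389 = -1018378/1945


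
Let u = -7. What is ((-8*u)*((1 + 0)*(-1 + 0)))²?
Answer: 3136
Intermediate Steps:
((-8*u)*((1 + 0)*(-1 + 0)))² = ((-8*(-7))*((1 + 0)*(-1 + 0)))² = (56*(1*(-1)))² = (56*(-1))² = (-56)² = 3136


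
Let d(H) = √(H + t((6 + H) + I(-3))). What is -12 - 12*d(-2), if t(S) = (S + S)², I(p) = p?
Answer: -12 - 12*√2 ≈ -28.971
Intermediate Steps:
t(S) = 4*S² (t(S) = (2*S)² = 4*S²)
d(H) = √(H + 4*(3 + H)²) (d(H) = √(H + 4*((6 + H) - 3)²) = √(H + 4*(3 + H)²))
-12 - 12*d(-2) = -12 - 12*√(-2 + 4*(3 - 2)²) = -12 - 12*√(-2 + 4*1²) = -12 - 12*√(-2 + 4*1) = -12 - 12*√(-2 + 4) = -12 - 12*√2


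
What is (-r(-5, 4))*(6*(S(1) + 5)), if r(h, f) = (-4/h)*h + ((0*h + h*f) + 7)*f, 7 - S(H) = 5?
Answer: 2352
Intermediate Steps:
S(H) = 2 (S(H) = 7 - 1*5 = 7 - 5 = 2)
r(h, f) = -4 + f*(7 + f*h) (r(h, f) = -4 + ((0 + f*h) + 7)*f = -4 + (f*h + 7)*f = -4 + (7 + f*h)*f = -4 + f*(7 + f*h))
(-r(-5, 4))*(6*(S(1) + 5)) = (-(-4 + 7*4 - 5*4²))*(6*(2 + 5)) = (-(-4 + 28 - 5*16))*(6*7) = -(-4 + 28 - 80)*42 = -1*(-56)*42 = 56*42 = 2352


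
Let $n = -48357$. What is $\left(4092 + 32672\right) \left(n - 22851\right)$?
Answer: $-2617890912$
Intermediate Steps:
$\left(4092 + 32672\right) \left(n - 22851\right) = \left(4092 + 32672\right) \left(-48357 - 22851\right) = 36764 \left(-71208\right) = -2617890912$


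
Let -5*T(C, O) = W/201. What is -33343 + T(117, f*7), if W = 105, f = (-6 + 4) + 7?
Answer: -2233988/67 ≈ -33343.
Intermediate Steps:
f = 5 (f = -2 + 7 = 5)
T(C, O) = -7/67 (T(C, O) = -21/201 = -1/5*35/67 = -7/67)
-33343 + T(117, f*7) = -33343 - 7/67 = -2233988/67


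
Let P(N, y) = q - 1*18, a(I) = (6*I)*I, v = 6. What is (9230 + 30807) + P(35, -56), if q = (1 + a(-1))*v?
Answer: 40061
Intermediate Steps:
a(I) = 6*I²
q = 42 (q = (1 + 6*(-1)²)*6 = (1 + 6*1)*6 = (1 + 6)*6 = 7*6 = 42)
P(N, y) = 24 (P(N, y) = 42 - 1*18 = 42 - 18 = 24)
(9230 + 30807) + P(35, -56) = (9230 + 30807) + 24 = 40037 + 24 = 40061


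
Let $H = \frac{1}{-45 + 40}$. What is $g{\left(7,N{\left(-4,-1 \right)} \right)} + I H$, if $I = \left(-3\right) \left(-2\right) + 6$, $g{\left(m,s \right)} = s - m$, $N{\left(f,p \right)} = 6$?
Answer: $- \frac{17}{5} \approx -3.4$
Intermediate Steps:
$H = - \frac{1}{5}$ ($H = \frac{1}{-5} = - \frac{1}{5} \approx -0.2$)
$I = 12$ ($I = 6 + 6 = 12$)
$g{\left(7,N{\left(-4,-1 \right)} \right)} + I H = \left(6 - 7\right) + 12 \left(- \frac{1}{5}\right) = \left(6 - 7\right) - \frac{12}{5} = -1 - \frac{12}{5} = - \frac{17}{5}$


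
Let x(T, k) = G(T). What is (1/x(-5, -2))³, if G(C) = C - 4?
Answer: -1/729 ≈ -0.0013717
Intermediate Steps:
G(C) = -4 + C
x(T, k) = -4 + T
(1/x(-5, -2))³ = (1/(-4 - 5))³ = (1/(-9))³ = (-⅑)³ = -1/729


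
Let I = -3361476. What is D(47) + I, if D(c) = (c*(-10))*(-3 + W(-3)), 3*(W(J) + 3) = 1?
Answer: -10076438/3 ≈ -3.3588e+6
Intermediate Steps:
W(J) = -8/3 (W(J) = -3 + (⅓)*1 = -3 + ⅓ = -8/3)
D(c) = 170*c/3 (D(c) = (c*(-10))*(-3 - 8/3) = -10*c*(-17/3) = 170*c/3)
D(47) + I = (170/3)*47 - 3361476 = 7990/3 - 3361476 = -10076438/3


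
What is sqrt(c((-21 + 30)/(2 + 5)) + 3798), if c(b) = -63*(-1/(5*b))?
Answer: sqrt(95195)/5 ≈ 61.707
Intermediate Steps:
c(b) = 63/(5*b) (c(b) = -63*(-1/(5*b)) = -(-63)/(5*b) = 63/(5*b))
sqrt(c((-21 + 30)/(2 + 5)) + 3798) = sqrt(63/(5*(((-21 + 30)/(2 + 5)))) + 3798) = sqrt(63/(5*((9/7))) + 3798) = sqrt(63/(5*((9*(1/7)))) + 3798) = sqrt(63/(5*(9/7)) + 3798) = sqrt((63/5)*(7/9) + 3798) = sqrt(49/5 + 3798) = sqrt(19039/5) = sqrt(95195)/5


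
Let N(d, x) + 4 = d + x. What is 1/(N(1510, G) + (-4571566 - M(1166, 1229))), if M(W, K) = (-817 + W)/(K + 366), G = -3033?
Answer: -1595/7294083684 ≈ -2.1867e-7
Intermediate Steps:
M(W, K) = (-817 + W)/(366 + K)
N(d, x) = -4 + d + x (N(d, x) = -4 + (d + x) = -4 + d + x)
1/(N(1510, G) + (-4571566 - M(1166, 1229))) = 1/((-4 + 1510 - 3033) + (-4571566 - (-817 + 1166)/(366 + 1229))) = 1/(-1527 + (-4571566 - 349/1595)) = 1/(-1527 - 7291648119/1595) = 1/(-7294083684/1595) = -1595/7294083684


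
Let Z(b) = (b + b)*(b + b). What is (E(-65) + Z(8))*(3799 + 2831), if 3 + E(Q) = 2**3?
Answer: 1730430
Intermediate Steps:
E(Q) = 5 (E(Q) = -3 + 2**3 = -3 + 8 = 5)
Z(b) = 4*b**2 (Z(b) = (2*b)*(2*b) = 4*b**2)
(E(-65) + Z(8))*(3799 + 2831) = (5 + 4*8**2)*(3799 + 2831) = (5 + 4*64)*6630 = (5 + 256)*6630 = 261*6630 = 1730430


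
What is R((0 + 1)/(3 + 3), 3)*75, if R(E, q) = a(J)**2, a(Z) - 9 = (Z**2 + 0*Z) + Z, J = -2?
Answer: 9075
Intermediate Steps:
a(Z) = 9 + Z + Z**2 (a(Z) = 9 + ((Z**2 + 0*Z) + Z) = 9 + ((Z**2 + 0) + Z) = 9 + (Z**2 + Z) = 9 + (Z + Z**2) = 9 + Z + Z**2)
R(E, q) = 121 (R(E, q) = (9 - 2 + (-2)**2)**2 = (9 - 2 + 4)**2 = 11**2 = 121)
R((0 + 1)/(3 + 3), 3)*75 = 121*75 = 9075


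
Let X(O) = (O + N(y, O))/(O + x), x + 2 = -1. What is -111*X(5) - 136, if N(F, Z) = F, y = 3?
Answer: -580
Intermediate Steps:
x = -3 (x = -2 - 1 = -3)
X(O) = (3 + O)/(-3 + O) (X(O) = (O + 3)/(O - 3) = (3 + O)/(-3 + O))
-111*X(5) - 136 = -111*(3 + 5)/(-3 + 5) - 136 = -111*8/2 - 136 = -111*4 - 136 = -444 - 136 = -580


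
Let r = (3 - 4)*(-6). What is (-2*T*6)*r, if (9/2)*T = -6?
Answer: 96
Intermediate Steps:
T = -4/3 (T = (2/9)*(-6) = -4/3 ≈ -1.3333)
r = 6 (r = -1*(-6) = 6)
(-2*T*6)*r = (-2*(-4/3)*6)*6 = ((8/3)*6)*6 = 16*6 = 96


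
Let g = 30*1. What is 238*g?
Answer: 7140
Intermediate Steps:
g = 30
238*g = 238*30 = 7140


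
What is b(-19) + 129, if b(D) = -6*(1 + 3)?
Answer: 105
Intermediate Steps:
b(D) = -24 (b(D) = -6*4 = -24)
b(-19) + 129 = -24 + 129 = 105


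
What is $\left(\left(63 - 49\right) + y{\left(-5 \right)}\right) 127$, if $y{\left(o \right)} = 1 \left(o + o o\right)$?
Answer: $4318$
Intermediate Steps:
$y{\left(o \right)} = o + o^{2}$ ($y{\left(o \right)} = 1 \left(o + o^{2}\right) = o + o^{2}$)
$\left(\left(63 - 49\right) + y{\left(-5 \right)}\right) 127 = \left(\left(63 - 49\right) - 5 \left(1 - 5\right)\right) 127 = \left(14 - -20\right) 127 = \left(14 + 20\right) 127 = 34 \cdot 127 = 4318$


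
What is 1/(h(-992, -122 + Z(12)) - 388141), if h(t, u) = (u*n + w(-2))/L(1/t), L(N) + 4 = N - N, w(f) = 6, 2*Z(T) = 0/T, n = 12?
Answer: -2/775553 ≈ -2.5788e-6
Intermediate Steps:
Z(T) = 0 (Z(T) = (0/T)/2 = (½)*0 = 0)
L(N) = -4 (L(N) = -4 + (N - N) = -4 + 0 = -4)
h(t, u) = -3/2 - 3*u (h(t, u) = (u*12 + 6)/(-4) = (12*u + 6)*(-¼) = (6 + 12*u)*(-¼) = -3/2 - 3*u)
1/(h(-992, -122 + Z(12)) - 388141) = 1/((-3/2 - 3*(-122 + 0)) - 388141) = 1/((-3/2 - 3*(-122)) - 388141) = 1/((-3/2 + 366) - 388141) = 1/(729/2 - 388141) = 1/(-775553/2) = -2/775553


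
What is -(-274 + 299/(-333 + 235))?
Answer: 27151/98 ≈ 277.05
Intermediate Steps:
-(-274 + 299/(-333 + 235)) = -(-274 + 299/(-98)) = -(-274 - 1/98*299) = -(-274 - 299/98) = -1*(-27151/98) = 27151/98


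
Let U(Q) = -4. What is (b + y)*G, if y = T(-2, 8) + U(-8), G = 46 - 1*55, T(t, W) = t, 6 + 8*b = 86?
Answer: -36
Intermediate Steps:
b = 10 (b = -¾ + (⅛)*86 = -¾ + 43/4 = 10)
G = -9 (G = 46 - 55 = -9)
y = -6 (y = -2 - 4 = -6)
(b + y)*G = (10 - 6)*(-9) = 4*(-9) = -36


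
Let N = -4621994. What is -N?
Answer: 4621994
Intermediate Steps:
-N = -1*(-4621994) = 4621994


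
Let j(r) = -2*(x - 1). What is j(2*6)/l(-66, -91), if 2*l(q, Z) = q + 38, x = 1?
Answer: 0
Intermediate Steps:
l(q, Z) = 19 + q/2 (l(q, Z) = (q + 38)/2 = (38 + q)/2 = 19 + q/2)
j(r) = 0 (j(r) = -2*(1 - 1) = -2*0 = 0)
j(2*6)/l(-66, -91) = 0/(19 + (½)*(-66)) = 0/(19 - 33) = 0/(-14) = 0*(-1/14) = 0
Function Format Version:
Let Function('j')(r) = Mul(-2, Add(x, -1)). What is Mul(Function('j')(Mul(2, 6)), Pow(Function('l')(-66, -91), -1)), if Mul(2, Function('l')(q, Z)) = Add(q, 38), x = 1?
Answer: 0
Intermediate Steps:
Function('l')(q, Z) = Add(19, Mul(Rational(1, 2), q)) (Function('l')(q, Z) = Mul(Rational(1, 2), Add(q, 38)) = Mul(Rational(1, 2), Add(38, q)) = Add(19, Mul(Rational(1, 2), q)))
Function('j')(r) = 0 (Function('j')(r) = Mul(-2, Add(1, -1)) = Mul(-2, 0) = 0)
Mul(Function('j')(Mul(2, 6)), Pow(Function('l')(-66, -91), -1)) = Mul(0, Pow(Add(19, Mul(Rational(1, 2), -66)), -1)) = Mul(0, Pow(Add(19, -33), -1)) = Mul(0, Pow(-14, -1)) = Mul(0, Rational(-1, 14)) = 0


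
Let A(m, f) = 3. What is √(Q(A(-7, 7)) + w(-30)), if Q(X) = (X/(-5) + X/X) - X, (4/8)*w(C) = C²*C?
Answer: I*√1350065/5 ≈ 232.38*I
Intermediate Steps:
w(C) = 2*C³ (w(C) = 2*(C²*C) = 2*C³)
Q(X) = 1 - 6*X/5 (Q(X) = (X*(-⅕) + 1) - X = (-X/5 + 1) - X = (1 - X/5) - X = 1 - 6*X/5)
√(Q(A(-7, 7)) + w(-30)) = √((1 - 6/5*3) + 2*(-30)³) = √((1 - 18/5) + 2*(-27000)) = √(-13/5 - 54000) = √(-270013/5) = I*√1350065/5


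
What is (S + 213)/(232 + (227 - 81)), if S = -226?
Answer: -13/378 ≈ -0.034392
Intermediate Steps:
(S + 213)/(232 + (227 - 81)) = (-226 + 213)/(232 + (227 - 81)) = -13/(232 + 146) = -13/378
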